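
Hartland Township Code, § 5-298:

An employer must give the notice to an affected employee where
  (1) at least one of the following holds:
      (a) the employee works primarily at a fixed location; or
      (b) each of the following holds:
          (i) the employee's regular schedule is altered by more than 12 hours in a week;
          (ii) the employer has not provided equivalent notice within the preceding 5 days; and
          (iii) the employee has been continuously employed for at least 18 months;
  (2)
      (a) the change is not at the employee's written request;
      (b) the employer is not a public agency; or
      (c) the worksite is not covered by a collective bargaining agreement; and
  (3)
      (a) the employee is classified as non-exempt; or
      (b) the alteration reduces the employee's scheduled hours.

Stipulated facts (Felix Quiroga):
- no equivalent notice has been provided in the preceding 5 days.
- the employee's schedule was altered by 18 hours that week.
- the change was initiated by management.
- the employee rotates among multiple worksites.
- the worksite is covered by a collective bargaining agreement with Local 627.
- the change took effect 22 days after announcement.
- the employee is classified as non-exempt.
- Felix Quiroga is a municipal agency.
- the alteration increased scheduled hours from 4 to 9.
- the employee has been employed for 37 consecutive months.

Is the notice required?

(a) fixed location — not met.
(i) schedule shift > 12h — met.
(ii) no recent notice — satisfied.
(iii) tenure ≥ 18 mo. — met.
So (b) is satisfied (T AND T AND T).
So (1) is satisfied (F OR T).
(a) not employee-requested — met.
(b) not (public agency) — fails.
(c) no CBA — not satisfied.
So (2) is satisfied (T OR F OR F).
(a) non-exempt — holds.
(b) hours reduced — not met.
(3): T OR F → true.
Overall = T AND T AND T = true.

Yes — required.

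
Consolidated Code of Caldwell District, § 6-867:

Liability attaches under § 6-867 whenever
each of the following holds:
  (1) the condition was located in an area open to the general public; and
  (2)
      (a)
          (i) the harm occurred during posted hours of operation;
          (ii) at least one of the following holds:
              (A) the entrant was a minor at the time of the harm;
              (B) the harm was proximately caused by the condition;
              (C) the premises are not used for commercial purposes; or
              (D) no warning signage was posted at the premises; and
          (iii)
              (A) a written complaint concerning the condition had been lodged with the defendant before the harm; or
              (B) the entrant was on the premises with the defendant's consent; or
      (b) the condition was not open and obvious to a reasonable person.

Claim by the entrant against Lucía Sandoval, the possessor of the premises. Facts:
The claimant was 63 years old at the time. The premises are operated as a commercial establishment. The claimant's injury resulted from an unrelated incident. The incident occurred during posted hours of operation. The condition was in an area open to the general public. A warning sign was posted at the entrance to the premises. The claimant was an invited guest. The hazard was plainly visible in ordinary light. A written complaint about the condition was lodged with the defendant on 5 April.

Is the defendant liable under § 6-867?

No — not liable.

(1) public area — met.
(i) during posted hours — holds.
(A) entrant a minor — not met.
(B) proximate cause — not met.
(C) not (commercial use) — fails.
(D) no signage posted — fails.
So (ii) is not satisfied (F OR F OR F OR F).
(A) complaint lodged — satisfied.
(B) consent to enter — holds.
So (iii) is satisfied (T OR T).
So (a) is not satisfied (T AND F AND T).
(b) not open/obvious — not satisfied.
(2): F OR F → false.
So Overall is not satisfied (T AND F).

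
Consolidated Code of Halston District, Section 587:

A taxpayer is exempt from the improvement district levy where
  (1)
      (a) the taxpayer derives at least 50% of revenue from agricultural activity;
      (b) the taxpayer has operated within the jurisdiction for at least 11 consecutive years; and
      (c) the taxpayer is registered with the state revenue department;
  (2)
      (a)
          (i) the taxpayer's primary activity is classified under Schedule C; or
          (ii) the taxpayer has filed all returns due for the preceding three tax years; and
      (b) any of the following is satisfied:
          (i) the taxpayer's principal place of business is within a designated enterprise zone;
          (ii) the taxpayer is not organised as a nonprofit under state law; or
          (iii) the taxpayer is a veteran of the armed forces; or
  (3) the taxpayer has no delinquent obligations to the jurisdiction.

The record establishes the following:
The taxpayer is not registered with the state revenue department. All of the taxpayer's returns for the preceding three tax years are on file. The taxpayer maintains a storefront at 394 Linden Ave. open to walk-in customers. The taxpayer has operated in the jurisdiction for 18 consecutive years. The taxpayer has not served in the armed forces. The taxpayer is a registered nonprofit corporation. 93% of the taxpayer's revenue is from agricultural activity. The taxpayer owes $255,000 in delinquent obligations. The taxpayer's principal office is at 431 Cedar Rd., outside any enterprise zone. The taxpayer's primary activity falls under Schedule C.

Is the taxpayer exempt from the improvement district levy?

No — not exempt.

(a) ≥50% agricultural — met.
(b) ≥ 11 yrs in jurisdiction — satisfied.
(c) state-registered — not met.
(1) = T AND T AND F = false.
(i) Schedule C activity — holds.
(ii) returns current — met.
(a): T OR T → true.
(i) in enterprise zone — not satisfied.
(ii) not (nonprofit) — not satisfied.
(iii) veteran — fails.
(b): F OR F OR F → false.
(2): T AND F → false.
(3) no delinquency — fails.
Overall: F OR F OR F → false.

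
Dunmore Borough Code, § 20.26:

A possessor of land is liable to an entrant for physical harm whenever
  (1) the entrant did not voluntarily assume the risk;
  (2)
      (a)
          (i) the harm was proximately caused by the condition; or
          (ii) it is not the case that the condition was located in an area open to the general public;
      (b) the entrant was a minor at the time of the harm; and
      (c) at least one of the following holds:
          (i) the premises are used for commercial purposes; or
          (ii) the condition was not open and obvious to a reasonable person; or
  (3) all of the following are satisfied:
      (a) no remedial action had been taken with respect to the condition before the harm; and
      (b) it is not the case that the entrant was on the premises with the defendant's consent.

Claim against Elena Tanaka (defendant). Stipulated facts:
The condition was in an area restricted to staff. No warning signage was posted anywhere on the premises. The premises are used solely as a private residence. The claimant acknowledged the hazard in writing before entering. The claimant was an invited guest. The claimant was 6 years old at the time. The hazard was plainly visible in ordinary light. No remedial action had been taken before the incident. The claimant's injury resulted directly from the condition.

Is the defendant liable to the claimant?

No — not liable.

(1) no assumed risk — not met.
(i) proximate cause — met.
(ii) not (public area) — holds.
(a): T OR T → true.
(b) entrant a minor — holds.
(i) commercial use — fails.
(ii) not open/obvious — not met.
(c) = F OR F = false.
(2) = T AND T AND F = false.
(a) no remedial action — satisfied.
(b) not (consent to enter) — not satisfied.
(3) = T AND F = false.
Overall: F OR F OR F → false.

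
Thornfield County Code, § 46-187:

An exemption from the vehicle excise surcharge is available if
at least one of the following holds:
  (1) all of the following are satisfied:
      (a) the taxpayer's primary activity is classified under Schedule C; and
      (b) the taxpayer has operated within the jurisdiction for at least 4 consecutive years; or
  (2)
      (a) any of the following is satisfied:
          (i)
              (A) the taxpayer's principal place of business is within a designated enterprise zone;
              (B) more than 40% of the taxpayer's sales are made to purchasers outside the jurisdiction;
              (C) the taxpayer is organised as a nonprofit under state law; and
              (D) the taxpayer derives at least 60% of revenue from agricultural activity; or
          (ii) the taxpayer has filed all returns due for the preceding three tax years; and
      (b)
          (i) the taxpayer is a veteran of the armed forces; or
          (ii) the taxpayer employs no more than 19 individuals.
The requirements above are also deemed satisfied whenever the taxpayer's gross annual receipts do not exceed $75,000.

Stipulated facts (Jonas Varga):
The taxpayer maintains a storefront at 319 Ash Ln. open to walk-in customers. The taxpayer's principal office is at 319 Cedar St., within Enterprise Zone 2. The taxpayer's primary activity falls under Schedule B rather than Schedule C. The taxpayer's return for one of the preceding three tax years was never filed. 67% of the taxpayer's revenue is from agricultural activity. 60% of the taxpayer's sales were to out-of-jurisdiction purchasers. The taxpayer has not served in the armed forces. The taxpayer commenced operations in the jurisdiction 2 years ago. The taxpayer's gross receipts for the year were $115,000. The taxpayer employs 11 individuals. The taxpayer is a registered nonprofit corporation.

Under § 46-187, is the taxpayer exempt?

Yes — exempt.

(a) Schedule C activity — not satisfied.
(b) ≥ 4 yrs in jurisdiction — fails.
(1) = F AND F = false.
(A) in enterprise zone — met.
(B) >40% out-of-jur. sales — satisfied.
(C) nonprofit — met.
(D) ≥60% agricultural — met.
(i) = T AND T AND T AND T = true.
(ii) returns current — not met.
(a) = T OR F = true.
(i) veteran — not satisfied.
(ii) ≤ 19 employees — satisfied.
(b) = F OR T = true.
So (2) is satisfied (T AND T).
Overall = F OR T = true.
Exception (receipts ≤ $75,000) — not satisfied.
Result: main true OR exception false → true.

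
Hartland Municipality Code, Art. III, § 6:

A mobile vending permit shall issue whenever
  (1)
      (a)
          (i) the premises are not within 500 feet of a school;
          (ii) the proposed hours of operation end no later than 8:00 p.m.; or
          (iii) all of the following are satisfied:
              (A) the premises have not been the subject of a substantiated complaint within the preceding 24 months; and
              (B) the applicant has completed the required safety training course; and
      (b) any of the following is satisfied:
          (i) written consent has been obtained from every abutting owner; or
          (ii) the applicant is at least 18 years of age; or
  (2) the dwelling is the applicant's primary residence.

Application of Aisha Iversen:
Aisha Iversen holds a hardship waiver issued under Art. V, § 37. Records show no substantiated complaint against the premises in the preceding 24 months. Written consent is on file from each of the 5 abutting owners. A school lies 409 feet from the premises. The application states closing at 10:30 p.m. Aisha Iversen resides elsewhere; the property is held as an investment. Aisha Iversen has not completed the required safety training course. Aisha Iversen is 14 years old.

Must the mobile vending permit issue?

(i) ≥500 ft from school — not satisfied.
(ii) closes by 8 p.m. — not satisfied.
(A) no complaint in 24 mo. — met.
(B) safety training — not met.
(iii) = T AND F = false.
(a) = F OR F OR F = false.
(i) all abutters consent — met.
(ii) age ≥ 18 — not satisfied.
(b) = T OR F = true.
(1): F AND T → false.
(2) primary residence — fails.
Overall = F OR F = false.

No — denied.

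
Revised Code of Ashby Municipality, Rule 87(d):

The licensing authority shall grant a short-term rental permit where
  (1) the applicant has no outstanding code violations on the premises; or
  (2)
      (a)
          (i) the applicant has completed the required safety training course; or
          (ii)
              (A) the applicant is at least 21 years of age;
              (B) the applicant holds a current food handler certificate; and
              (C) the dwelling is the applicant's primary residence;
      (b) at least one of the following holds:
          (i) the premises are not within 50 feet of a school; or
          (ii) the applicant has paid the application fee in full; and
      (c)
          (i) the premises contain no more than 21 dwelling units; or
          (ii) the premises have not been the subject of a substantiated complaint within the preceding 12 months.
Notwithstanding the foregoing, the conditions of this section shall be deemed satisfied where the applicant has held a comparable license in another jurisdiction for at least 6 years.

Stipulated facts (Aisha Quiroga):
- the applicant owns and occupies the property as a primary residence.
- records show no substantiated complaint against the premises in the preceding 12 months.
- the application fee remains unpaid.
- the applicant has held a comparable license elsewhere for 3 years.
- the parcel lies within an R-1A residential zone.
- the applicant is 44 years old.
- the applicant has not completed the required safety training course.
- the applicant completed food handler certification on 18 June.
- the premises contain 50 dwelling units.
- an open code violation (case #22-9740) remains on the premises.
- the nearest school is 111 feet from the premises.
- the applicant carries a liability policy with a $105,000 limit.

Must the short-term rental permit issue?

Yes — granted.

(1) no code violations — not satisfied.
(i) safety training — not satisfied.
(A) age ≥ 21 — met.
(B) food handler cert. — satisfied.
(C) primary residence — holds.
So (ii) is satisfied (T AND T AND T).
So (a) is satisfied (F OR T).
(i) ≥50 ft from school — satisfied.
(ii) fee paid — not satisfied.
So (b) is satisfied (T OR F).
(i) ≤ 21 units — not met.
(ii) no complaint in 12 mo. — met.
(c) = F OR T = true.
So (2) is satisfied (T AND T AND T).
So Overall is satisfied (F OR T).
Exception (prior license ≥ 6 yr) — not satisfied.
Result: main true OR exception false → true.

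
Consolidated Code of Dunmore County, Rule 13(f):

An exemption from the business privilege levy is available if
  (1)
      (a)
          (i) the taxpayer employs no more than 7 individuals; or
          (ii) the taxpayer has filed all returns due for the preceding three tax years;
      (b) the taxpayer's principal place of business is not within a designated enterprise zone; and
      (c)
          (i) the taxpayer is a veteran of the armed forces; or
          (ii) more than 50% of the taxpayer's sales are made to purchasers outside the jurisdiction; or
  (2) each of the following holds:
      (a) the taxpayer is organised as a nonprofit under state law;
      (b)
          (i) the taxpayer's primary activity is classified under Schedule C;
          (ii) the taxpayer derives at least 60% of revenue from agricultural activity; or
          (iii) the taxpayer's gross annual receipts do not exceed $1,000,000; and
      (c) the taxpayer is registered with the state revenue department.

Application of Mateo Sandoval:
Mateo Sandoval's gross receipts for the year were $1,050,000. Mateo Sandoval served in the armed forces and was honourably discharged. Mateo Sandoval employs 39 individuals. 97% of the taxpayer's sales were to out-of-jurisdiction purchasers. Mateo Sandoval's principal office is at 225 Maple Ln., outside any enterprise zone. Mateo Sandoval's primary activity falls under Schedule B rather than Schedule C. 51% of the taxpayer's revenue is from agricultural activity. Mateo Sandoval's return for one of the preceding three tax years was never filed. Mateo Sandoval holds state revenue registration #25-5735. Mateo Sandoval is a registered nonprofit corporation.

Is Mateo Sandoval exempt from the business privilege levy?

No — not exempt.

(i) ≤ 7 employees — not met.
(ii) returns current — not satisfied.
(a): F OR F → false.
(b) not (in enterprise zone) — holds.
(i) veteran — met.
(ii) >50% out-of-jur. sales — holds.
(c): T OR T → true.
So (1) is not satisfied (F AND T AND T).
(a) nonprofit — satisfied.
(i) Schedule C activity — fails.
(ii) ≥60% agricultural — not met.
(iii) receipts ≤ $1,000,000 — not satisfied.
(b) = F OR F OR F = false.
(c) state-registered — holds.
So (2) is not satisfied (T AND F AND T).
Overall: F OR F → false.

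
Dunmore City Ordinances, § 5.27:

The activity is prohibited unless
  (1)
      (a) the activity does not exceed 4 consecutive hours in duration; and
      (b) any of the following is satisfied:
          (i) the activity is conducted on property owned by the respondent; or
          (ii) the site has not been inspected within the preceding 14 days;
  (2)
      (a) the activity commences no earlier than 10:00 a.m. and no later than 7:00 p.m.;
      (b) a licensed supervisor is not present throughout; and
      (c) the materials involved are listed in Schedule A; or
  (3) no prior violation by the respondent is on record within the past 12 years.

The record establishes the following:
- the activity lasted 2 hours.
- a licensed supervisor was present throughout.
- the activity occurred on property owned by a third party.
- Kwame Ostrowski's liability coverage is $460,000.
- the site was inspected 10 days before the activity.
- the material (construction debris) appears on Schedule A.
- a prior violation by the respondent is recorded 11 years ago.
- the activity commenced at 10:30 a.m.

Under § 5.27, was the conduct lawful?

No — unlawful.

(a) ≤ 4 hrs duration — met.
(i) own property — not satisfied.
(ii) not (site inspected) — fails.
So (b) is not satisfied (F OR F).
(1): T AND F → false.
(a) start within hours — holds.
(b) not (supervisor present) — not satisfied.
(c) Schedule A material — satisfied.
So (2) is not satisfied (T AND F AND T).
(3) no prior violation — not satisfied.
Overall: F OR F OR F → false.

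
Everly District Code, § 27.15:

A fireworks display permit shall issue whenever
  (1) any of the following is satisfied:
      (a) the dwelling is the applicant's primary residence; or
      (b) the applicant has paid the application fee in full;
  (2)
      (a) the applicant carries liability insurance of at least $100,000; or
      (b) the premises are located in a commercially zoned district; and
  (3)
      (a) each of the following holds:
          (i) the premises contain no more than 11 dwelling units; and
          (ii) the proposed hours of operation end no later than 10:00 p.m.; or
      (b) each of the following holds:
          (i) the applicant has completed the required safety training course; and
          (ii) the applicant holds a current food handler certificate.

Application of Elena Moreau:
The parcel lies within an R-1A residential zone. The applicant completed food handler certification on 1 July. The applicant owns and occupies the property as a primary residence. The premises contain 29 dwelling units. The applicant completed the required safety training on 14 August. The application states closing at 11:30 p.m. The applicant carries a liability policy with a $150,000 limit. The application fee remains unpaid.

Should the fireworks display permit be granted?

Yes — granted.

(a) primary residence — met.
(b) fee paid — not met.
(1): T OR F → true.
(a) insurance ≥ $100,000 — holds.
(b) commercially zoned — fails.
(2): T OR F → true.
(i) ≤ 11 units — not satisfied.
(ii) closes by 10 p.m. — fails.
(a): F AND F → false.
(i) safety training — satisfied.
(ii) food handler cert. — holds.
(b) = T AND T = true.
(3): F OR T → true.
Overall: T AND T AND T → true.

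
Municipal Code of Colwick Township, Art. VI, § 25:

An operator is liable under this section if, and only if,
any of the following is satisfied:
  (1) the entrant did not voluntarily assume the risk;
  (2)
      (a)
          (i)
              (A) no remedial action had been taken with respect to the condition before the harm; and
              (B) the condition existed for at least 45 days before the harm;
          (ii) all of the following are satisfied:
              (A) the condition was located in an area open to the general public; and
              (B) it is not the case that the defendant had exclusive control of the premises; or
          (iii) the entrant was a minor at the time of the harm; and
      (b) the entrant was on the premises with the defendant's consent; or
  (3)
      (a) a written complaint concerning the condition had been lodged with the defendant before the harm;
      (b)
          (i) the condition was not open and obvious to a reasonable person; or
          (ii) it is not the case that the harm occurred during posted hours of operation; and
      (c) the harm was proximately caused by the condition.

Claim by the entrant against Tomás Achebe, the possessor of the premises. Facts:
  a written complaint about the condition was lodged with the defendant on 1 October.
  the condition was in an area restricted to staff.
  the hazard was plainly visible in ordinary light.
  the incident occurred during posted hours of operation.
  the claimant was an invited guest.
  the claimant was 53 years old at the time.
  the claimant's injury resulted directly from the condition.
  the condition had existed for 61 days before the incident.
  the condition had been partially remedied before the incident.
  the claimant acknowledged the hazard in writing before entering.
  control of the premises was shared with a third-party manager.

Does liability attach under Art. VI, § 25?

No — not liable.

(1) no assumed risk — not met.
(A) no remedial action — fails.
(B) condition ≥45 days old — holds.
(i): F AND T → false.
(A) public area — not satisfied.
(B) not (exclusive control) — met.
So (ii) is not satisfied (F AND T).
(iii) entrant a minor — not met.
(a): F OR F OR F → false.
(b) consent to enter — satisfied.
So (2) is not satisfied (F AND T).
(a) complaint lodged — satisfied.
(i) not open/obvious — not met.
(ii) not (during posted hours) — not met.
(b) = F OR F = false.
(c) proximate cause — met.
(3) = T AND F AND T = false.
Overall: F OR F OR F → false.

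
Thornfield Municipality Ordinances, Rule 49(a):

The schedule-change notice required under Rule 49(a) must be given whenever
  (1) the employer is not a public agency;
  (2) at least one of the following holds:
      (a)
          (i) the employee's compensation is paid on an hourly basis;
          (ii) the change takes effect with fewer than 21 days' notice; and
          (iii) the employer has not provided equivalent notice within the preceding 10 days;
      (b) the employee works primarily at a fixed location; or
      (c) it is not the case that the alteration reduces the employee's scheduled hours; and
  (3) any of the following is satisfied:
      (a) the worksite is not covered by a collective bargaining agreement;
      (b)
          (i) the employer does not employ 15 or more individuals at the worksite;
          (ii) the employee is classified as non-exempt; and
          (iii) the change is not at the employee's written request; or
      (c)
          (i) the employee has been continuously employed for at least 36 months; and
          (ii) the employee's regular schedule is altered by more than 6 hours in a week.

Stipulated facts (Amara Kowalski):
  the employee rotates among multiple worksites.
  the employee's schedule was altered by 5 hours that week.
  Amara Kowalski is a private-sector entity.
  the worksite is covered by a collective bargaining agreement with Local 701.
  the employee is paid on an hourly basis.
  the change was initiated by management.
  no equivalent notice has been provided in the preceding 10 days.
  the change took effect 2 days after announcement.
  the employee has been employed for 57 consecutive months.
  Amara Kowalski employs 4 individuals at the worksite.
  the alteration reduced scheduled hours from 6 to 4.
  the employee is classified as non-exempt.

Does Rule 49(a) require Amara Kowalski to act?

Yes — required.

(1) not (public agency) — met.
(i) hourly-paid — satisfied.
(ii) < 21 days' notice — holds.
(iii) no recent notice — satisfied.
(a) = T AND T AND T = true.
(b) fixed location — not met.
(c) not (hours reduced) — not satisfied.
(2) = T OR F OR F = true.
(a) no CBA — not met.
(i) not (≥ 15 at site) — satisfied.
(ii) non-exempt — satisfied.
(iii) not employee-requested — met.
(b): T AND T AND T → true.
(i) tenure ≥ 36 mo. — satisfied.
(ii) schedule shift > 6h — fails.
(c): T AND F → false.
(3): F OR T OR F → true.
Overall = T AND T AND T = true.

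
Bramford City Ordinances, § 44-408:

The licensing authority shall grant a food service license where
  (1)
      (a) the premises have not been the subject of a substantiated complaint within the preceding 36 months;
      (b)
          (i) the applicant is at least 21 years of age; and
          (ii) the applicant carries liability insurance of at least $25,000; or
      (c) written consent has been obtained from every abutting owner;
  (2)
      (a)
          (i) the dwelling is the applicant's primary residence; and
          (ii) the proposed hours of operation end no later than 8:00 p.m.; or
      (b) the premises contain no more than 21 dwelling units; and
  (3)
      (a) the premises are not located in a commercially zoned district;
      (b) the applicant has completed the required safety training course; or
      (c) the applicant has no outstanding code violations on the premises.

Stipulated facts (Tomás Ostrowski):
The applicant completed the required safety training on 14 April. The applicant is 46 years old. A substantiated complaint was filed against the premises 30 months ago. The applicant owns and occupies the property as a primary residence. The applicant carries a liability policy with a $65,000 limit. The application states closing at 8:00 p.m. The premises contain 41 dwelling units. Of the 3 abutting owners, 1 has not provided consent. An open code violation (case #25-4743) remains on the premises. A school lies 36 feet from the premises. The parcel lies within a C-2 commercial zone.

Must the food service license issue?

(a) no complaint in 36 mo. — not satisfied.
(i) age ≥ 21 — holds.
(ii) insurance ≥ $25,000 — holds.
So (b) is satisfied (T AND T).
(c) all abutters consent — fails.
(1): F OR T OR F → true.
(i) primary residence — met.
(ii) closes by 8 p.m. — holds.
(a): T AND T → true.
(b) ≤ 21 units — not satisfied.
(2): T OR F → true.
(a) not (commercially zoned) — not satisfied.
(b) safety training — satisfied.
(c) no code violations — not met.
So (3) is satisfied (F OR T OR F).
So Overall is satisfied (T AND T AND T).

Yes — granted.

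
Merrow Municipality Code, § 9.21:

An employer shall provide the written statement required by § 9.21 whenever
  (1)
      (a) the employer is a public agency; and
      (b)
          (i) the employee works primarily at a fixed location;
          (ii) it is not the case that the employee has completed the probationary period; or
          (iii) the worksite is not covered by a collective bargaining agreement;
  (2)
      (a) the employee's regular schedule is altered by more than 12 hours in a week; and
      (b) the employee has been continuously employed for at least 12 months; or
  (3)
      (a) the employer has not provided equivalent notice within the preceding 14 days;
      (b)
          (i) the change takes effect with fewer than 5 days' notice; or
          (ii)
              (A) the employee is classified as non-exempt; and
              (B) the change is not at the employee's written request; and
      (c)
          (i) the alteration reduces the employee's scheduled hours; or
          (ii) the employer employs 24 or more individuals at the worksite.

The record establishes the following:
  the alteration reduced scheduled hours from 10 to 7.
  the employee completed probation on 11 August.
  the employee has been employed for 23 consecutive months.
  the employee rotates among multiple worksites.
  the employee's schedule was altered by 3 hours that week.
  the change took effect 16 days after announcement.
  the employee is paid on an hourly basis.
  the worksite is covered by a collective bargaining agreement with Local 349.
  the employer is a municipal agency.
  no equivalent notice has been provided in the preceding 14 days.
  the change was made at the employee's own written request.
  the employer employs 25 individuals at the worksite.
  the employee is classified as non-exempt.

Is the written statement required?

No — not required.

(a) public agency — holds.
(i) fixed location — not met.
(ii) not (past probation) — not met.
(iii) no CBA — fails.
So (b) is not satisfied (F OR F OR F).
(1) = T AND F = false.
(a) schedule shift > 12h — fails.
(b) tenure ≥ 12 mo. — holds.
(2) = F AND T = false.
(a) no recent notice — met.
(i) < 5 days' notice — fails.
(A) non-exempt — met.
(B) not employee-requested — fails.
(ii) = T AND F = false.
(b): F OR F → false.
(i) hours reduced — satisfied.
(ii) ≥ 24 at site — satisfied.
So (c) is satisfied (T OR T).
So (3) is not satisfied (T AND F AND T).
Overall: F OR F OR F → false.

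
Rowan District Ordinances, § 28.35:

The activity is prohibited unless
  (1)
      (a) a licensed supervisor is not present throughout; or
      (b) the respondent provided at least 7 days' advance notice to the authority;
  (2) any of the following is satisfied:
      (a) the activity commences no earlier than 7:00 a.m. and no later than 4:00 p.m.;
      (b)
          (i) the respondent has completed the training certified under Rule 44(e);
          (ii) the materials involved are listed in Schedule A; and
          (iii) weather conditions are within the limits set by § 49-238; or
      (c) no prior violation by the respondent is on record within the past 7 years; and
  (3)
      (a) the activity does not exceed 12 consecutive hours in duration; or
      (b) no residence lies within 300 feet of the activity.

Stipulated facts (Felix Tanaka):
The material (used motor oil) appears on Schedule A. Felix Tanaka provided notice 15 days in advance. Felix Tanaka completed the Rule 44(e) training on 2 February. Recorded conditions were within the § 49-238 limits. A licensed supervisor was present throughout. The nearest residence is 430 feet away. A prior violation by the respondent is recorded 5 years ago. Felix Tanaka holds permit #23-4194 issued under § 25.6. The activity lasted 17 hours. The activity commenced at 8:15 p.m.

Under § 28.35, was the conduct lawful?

(a) not (supervisor present) — not satisfied.
(b) ≥7 days' notice — holds.
(1) = F OR T = true.
(a) start within hours — not satisfied.
(i) training certified — satisfied.
(ii) Schedule A material — met.
(iii) weather ok — holds.
(b): T AND T AND T → true.
(c) no prior violation — fails.
(2): F OR T OR F → true.
(a) ≤ 12 hrs duration — not satisfied.
(b) no residence in 300 ft — holds.
So (3) is satisfied (F OR T).
Overall = T AND T AND T = true.

Yes — lawful.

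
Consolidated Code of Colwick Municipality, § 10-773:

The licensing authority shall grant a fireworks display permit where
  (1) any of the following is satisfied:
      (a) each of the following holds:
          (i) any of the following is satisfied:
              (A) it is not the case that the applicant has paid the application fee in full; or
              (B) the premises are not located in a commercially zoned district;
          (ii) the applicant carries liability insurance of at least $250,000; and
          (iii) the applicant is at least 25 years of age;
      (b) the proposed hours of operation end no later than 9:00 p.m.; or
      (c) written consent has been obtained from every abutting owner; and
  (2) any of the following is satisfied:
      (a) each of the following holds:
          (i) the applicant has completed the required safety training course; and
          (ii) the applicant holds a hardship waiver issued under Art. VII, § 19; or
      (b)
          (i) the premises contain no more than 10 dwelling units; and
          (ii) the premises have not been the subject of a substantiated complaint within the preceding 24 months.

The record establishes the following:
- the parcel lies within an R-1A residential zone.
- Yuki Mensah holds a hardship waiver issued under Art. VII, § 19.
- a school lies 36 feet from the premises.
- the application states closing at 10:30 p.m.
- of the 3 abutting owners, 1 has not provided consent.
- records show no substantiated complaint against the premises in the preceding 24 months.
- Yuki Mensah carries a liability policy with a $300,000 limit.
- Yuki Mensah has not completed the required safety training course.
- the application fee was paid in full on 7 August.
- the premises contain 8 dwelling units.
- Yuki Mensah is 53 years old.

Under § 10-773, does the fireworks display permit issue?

(A) not (fee paid) — not satisfied.
(B) not (commercially zoned) — met.
So (i) is satisfied (F OR T).
(ii) insurance ≥ $250,000 — met.
(iii) age ≥ 25 — satisfied.
(a): T AND T AND T → true.
(b) closes by 9 p.m. — not satisfied.
(c) all abutters consent — not satisfied.
(1): T OR F OR F → true.
(i) safety training — fails.
(ii) hardship waiver — holds.
(a) = F AND T = false.
(i) ≤ 10 units — satisfied.
(ii) no complaint in 24 mo. — holds.
(b) = T AND T = true.
(2) = F OR T = true.
So Overall is satisfied (T AND T).

Yes — granted.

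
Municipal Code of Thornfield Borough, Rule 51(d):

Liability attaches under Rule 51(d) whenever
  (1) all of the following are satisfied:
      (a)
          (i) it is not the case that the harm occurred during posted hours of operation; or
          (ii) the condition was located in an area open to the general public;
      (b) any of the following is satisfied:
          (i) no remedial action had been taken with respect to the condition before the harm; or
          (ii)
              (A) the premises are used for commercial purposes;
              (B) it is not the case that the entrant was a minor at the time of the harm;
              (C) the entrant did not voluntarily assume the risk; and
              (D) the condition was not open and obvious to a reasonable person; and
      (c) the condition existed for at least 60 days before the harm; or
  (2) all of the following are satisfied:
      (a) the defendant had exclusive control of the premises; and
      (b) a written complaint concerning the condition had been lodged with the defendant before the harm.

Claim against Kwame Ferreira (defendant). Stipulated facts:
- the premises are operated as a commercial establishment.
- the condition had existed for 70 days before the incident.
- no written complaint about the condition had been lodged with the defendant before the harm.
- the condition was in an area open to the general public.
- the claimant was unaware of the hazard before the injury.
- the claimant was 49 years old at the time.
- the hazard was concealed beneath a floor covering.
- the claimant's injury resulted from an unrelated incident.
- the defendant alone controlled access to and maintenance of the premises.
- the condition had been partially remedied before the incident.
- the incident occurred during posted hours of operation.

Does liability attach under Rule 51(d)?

(i) not (during posted hours) — fails.
(ii) public area — met.
So (a) is satisfied (F OR T).
(i) no remedial action — fails.
(A) commercial use — met.
(B) not (entrant a minor) — met.
(C) no assumed risk — satisfied.
(D) not open/obvious — satisfied.
(ii) = T AND T AND T AND T = true.
So (b) is satisfied (F OR T).
(c) condition ≥60 days old — satisfied.
(1): T AND T AND T → true.
(a) exclusive control — holds.
(b) complaint lodged — fails.
(2) = T AND F = false.
Overall = T OR F = true.

Yes — liable.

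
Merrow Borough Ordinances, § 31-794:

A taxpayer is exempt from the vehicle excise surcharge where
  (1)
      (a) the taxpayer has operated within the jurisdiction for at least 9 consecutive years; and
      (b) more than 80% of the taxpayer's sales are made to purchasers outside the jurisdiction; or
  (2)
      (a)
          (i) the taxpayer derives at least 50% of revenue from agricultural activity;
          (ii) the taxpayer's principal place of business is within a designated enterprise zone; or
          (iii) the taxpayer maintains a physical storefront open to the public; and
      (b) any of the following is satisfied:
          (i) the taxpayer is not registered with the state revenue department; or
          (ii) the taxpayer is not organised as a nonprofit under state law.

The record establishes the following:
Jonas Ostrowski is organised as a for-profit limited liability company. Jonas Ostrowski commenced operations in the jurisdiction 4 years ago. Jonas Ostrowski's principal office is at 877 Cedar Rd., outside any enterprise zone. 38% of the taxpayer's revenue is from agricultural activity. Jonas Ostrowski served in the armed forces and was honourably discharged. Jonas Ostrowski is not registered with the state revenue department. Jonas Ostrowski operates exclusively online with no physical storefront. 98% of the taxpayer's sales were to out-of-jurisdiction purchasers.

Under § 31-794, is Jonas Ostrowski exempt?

No — not exempt.

(a) ≥ 9 yrs in jurisdiction — not satisfied.
(b) >80% out-of-jur. sales — satisfied.
So (1) is not satisfied (F AND T).
(i) ≥50% agricultural — fails.
(ii) in enterprise zone — not met.
(iii) has storefront — fails.
(a) = F OR F OR F = false.
(i) not (state-registered) — met.
(ii) not (nonprofit) — satisfied.
So (b) is satisfied (T OR T).
(2): F AND T → false.
Overall: F OR F → false.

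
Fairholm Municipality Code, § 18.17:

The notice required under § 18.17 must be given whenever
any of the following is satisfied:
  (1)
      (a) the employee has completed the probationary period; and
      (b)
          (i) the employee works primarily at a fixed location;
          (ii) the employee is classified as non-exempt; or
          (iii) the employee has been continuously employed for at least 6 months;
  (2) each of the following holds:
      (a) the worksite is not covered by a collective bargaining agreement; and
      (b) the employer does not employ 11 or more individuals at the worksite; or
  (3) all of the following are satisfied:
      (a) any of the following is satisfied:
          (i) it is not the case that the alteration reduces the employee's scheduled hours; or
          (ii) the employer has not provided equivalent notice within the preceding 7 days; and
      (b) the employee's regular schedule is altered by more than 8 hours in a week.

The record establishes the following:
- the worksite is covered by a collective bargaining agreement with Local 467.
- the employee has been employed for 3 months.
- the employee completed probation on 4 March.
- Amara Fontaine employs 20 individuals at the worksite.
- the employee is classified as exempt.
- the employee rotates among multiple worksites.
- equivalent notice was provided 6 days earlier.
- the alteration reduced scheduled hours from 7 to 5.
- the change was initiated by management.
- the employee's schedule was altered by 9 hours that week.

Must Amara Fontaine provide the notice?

No — not required.

(a) past probation — satisfied.
(i) fixed location — not met.
(ii) non-exempt — fails.
(iii) tenure ≥ 6 mo. — not met.
So (b) is not satisfied (F OR F OR F).
(1): T AND F → false.
(a) no CBA — fails.
(b) not (≥ 11 at site) — not satisfied.
(2): F AND F → false.
(i) not (hours reduced) — not met.
(ii) no recent notice — fails.
So (a) is not satisfied (F OR F).
(b) schedule shift > 8h — holds.
(3) = F AND T = false.
Overall = F OR F OR F = false.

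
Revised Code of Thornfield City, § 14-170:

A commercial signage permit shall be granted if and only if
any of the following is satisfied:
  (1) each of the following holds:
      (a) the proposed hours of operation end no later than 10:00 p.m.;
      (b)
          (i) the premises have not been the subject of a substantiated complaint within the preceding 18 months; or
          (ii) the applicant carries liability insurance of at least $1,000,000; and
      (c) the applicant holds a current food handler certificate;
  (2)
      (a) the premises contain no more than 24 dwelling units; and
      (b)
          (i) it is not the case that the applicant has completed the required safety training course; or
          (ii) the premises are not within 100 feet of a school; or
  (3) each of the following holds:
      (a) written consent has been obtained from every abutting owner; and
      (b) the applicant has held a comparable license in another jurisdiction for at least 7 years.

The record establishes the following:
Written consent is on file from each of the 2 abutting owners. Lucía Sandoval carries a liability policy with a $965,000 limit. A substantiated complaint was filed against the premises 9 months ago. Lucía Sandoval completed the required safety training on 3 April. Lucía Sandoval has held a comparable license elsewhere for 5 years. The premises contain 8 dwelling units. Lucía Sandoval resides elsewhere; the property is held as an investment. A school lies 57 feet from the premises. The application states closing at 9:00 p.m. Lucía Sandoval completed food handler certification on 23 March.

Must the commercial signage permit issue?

(a) closes by 10 p.m. — satisfied.
(i) no complaint in 18 mo. — not met.
(ii) insurance ≥ $1,000,000 — fails.
(b) = F OR F = false.
(c) food handler cert. — met.
So (1) is not satisfied (T AND F AND T).
(a) ≤ 24 units — holds.
(i) not (safety training) — fails.
(ii) ≥100 ft from school — not met.
(b) = F OR F = false.
(2): T AND F → false.
(a) all abutters consent — satisfied.
(b) prior license ≥ 7 yr — not met.
(3): T AND F → false.
Overall: F OR F OR F → false.

No — denied.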